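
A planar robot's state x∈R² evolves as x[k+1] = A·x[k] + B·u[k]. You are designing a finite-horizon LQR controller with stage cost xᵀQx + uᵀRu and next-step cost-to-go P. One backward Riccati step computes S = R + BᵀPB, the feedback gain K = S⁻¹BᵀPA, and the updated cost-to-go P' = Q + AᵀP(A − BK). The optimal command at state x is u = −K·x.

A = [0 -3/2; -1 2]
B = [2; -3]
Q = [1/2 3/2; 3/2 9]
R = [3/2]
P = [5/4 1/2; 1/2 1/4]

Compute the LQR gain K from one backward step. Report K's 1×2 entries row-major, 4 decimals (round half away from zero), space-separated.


BᵀP = [1.0000 0.2500]
S = R + BᵀPB = [3/2] + [1.2500] = [2.7500]
BᵀPA = [-0.2500 -1.0000]
K = S⁻¹·BᵀPA = [-0.0909 -0.3636]
A−BK = [0.1818 -0.7727; -1.2727 0.9091]
AᵀP(A−BK) = [0.2273 0.1591; 0.1591 0.4489]
P' = Q + AᵀP(A−BK) = [0.7273 1.6591; 1.6591 9.4489]
tr(P') = 10.1761

-0.0909 -0.3636


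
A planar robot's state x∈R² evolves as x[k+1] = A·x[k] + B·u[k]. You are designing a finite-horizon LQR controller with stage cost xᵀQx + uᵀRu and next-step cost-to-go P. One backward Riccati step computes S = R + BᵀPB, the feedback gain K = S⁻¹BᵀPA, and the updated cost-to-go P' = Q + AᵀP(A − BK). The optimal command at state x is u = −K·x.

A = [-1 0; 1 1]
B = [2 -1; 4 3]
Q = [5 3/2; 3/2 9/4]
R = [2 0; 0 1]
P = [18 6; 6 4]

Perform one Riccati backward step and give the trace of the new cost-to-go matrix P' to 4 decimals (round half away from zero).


7.7224

BᵀP = [60.0000 28.0000; 0.0000 6.0000]
S = R + BᵀPB = [2 0; 0 1] + [232.0000 24.0000; 24.0000 18.0000] = [234.0000 24.0000; 24.0000 19.0000]
BᵀPA = [-32.0000 28.0000; 6.0000 6.0000]
K = S⁻¹·BᵀPA = [-0.1943 0.1003; 0.5612 0.1891]
A−BK = [-0.0501 -0.0114; 0.0935 0.0315]
AᵀP(A−BK) = [0.4145 0.0734; 0.0734 0.0579]
P' = Q + AᵀP(A−BK) = [5.4145 1.5734; 1.5734 2.3079]
tr(P') = 7.7224


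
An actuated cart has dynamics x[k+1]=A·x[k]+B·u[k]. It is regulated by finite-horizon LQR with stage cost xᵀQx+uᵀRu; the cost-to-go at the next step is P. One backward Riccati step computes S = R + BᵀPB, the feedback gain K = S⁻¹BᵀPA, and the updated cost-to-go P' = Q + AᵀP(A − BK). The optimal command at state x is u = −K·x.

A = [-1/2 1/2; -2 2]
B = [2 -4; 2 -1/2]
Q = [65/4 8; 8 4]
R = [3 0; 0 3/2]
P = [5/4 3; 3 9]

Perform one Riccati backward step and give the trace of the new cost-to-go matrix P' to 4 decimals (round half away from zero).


BᵀP = [8.5000 24.0000; -6.5000 -16.5000]
S = R + BᵀPB = [3 0; 0 3/2] + [65.0000 -46.0000; -46.0000 34.2500] = [68.0000 -46.0000; -46.0000 35.7500]
BᵀPA = [-52.2500 52.2500; 36.2500 -36.2500]
K = S⁻¹·BᵀPA = [-0.6363 0.6363; 0.1952 -0.1952]
A−BK = [1.5536 -1.5536; -0.6298 0.6298]
AᵀP(A−BK) = [1.9879 -1.9879; -1.9879 1.9879]
P' = Q + AᵀP(A−BK) = [18.2379 6.0121; 6.0121 5.9879]
tr(P') = 24.2259

24.2259


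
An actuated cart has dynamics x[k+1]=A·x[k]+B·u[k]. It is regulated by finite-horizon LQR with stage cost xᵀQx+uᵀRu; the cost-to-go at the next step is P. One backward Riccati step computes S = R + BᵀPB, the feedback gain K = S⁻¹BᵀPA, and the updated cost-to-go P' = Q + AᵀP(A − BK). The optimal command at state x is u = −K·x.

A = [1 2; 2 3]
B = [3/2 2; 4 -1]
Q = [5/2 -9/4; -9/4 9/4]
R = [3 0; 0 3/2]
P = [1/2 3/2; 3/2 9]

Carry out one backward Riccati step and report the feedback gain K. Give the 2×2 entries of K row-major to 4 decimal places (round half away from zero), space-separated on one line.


0.4960 0.7777 -0.0345 0.0381

BᵀP = [6.7500 38.2500; -0.5000 -6.0000]
S = R + BᵀPB = [3 0; 0 3/2] + [163.1250 -24.7500; -24.7500 5.0000] = [166.1250 -24.7500; -24.7500 6.5000]
BᵀPA = [83.2500 128.2500; -12.5000 -19.0000]
K = S⁻¹·BᵀPA = [0.4960 0.7777; -0.0345 0.0381]
A−BK = [0.3250 0.7572; -0.0185 -0.0726]
AᵀP(A−BK) = [0.7777 1.2339; 1.2339 1.9858]
P' = Q + AᵀP(A−BK) = [3.2777 -1.0161; -1.0161 4.2358]
tr(P') = 7.5134


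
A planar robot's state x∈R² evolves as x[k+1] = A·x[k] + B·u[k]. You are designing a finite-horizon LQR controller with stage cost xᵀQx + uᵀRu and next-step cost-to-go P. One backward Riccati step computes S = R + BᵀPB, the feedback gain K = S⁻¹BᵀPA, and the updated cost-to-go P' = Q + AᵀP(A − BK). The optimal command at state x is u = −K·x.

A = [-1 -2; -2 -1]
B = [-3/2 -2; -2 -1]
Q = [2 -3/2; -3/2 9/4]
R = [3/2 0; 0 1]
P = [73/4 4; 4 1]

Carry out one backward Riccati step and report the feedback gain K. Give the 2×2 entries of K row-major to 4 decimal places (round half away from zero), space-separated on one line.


BᵀP = [-35.3750 -8.0000; -40.5000 -9.0000]
S = R + BᵀPB = [3/2 0; 0 1] + [69.0625 78.7500; 78.7500 90.0000] = [70.5625 78.7500; 78.7500 91.0000]
BᵀPA = [51.3750 78.7500; 58.5000 90.0000]
K = S⁻¹·BᵀPA = [0.3108 0.3586; 0.3739 0.6787]
A−BK = [0.2140 -0.1047; -1.0046 0.3958]
AᵀP(A−BK) = [0.4098 0.3739; 0.3739 0.6787]
P' = Q + AᵀP(A−BK) = [2.4098 -1.1261; -1.1261 2.9287]
tr(P') = 5.3385

0.3108 0.3586 0.3739 0.6787


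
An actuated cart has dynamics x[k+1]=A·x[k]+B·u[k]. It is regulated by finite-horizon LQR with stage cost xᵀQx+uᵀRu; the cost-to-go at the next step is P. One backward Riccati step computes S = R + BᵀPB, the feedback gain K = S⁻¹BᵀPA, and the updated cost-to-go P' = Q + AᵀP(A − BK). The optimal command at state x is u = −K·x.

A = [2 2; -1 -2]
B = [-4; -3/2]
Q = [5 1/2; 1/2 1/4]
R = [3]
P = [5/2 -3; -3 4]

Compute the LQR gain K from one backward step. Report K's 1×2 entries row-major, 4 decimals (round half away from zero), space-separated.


-1.0625 -1.4375

BᵀP = [-5.5000 6.0000]
S = R + BᵀPB = [3] + [13.0000] = [16.0000]
BᵀPA = [-17.0000 -23.0000]
K = S⁻¹·BᵀPA = [-1.0625 -1.4375]
A−BK = [-2.2500 -3.7500; -2.5938 -4.1563]
AᵀP(A−BK) = [7.9375 11.5625; 11.5625 16.9375]
P' = Q + AᵀP(A−BK) = [12.9375 12.0625; 12.0625 17.1875]
tr(P') = 30.1250


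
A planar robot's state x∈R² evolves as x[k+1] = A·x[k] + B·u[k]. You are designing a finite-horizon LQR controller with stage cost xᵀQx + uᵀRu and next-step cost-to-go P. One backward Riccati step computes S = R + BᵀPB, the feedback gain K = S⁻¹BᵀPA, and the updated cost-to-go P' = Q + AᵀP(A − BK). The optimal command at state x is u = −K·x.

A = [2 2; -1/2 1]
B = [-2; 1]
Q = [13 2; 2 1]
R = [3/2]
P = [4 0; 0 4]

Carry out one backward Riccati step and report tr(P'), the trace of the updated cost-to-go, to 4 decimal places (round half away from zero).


BᵀP = [-8.0000 4.0000]
S = R + BᵀPB = [3/2] + [20.0000] = [21.5000]
BᵀPA = [-18.0000 -12.0000]
K = S⁻¹·BᵀPA = [-0.8372 -0.5581]
A−BK = [0.3256 0.8837; 0.3372 1.5581]
AᵀP(A−BK) = [1.9302 3.9535; 3.9535 13.3023]
P' = Q + AᵀP(A−BK) = [14.9302 5.9535; 5.9535 14.3023]
tr(P') = 29.2326

29.2326


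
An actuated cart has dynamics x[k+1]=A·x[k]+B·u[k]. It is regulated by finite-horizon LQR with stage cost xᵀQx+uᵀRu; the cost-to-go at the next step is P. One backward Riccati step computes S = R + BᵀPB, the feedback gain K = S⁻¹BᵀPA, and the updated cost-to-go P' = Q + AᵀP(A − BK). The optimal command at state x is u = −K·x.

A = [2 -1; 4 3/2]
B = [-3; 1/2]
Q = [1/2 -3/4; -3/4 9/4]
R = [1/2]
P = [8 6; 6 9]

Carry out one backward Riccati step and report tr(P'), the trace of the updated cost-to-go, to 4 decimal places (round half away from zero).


BᵀP = [-21.0000 -13.5000]
S = R + BᵀPB = [1/2] + [56.2500] = [56.7500]
BᵀPA = [-96.0000 0.7500]
K = S⁻¹·BᵀPA = [-1.6916 0.0132]
A−BK = [-3.0749 -0.9604; 4.8458 1.4934]
AᵀP(A−BK) = [109.6035 33.2687; 33.2687 10.2401]
P' = Q + AᵀP(A−BK) = [110.1035 32.5187; 32.5187 12.4901]
tr(P') = 122.5936

122.5936


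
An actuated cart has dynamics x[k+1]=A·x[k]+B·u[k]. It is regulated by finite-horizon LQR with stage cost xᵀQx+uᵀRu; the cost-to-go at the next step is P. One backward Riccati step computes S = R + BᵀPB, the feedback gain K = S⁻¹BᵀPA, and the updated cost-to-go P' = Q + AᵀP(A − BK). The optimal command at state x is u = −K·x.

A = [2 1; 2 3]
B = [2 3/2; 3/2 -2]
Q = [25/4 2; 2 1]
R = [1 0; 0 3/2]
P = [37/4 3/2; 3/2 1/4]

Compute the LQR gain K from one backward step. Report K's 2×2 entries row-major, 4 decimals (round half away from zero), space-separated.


0.8673 0.5641 0.2871 0.1659

BᵀP = [20.7500 3.3750; 10.8750 1.7500]
S = R + BᵀPB = [1 0; 0 3/2] + [46.5625 24.3750; 24.3750 12.8125] = [47.5625 24.3750; 24.3750 14.3125]
BᵀPA = [48.2500 30.8750; 25.2500 16.1250]
K = S⁻¹·BᵀPA = [0.8673 0.5641; 0.2871 0.1659]
A−BK = [-0.1653 -0.3771; 1.2731 2.4856]
AᵀP(A−BK) = [0.9025 0.5920; 0.5920 0.4075]
P' = Q + AᵀP(A−BK) = [7.1525 2.5920; 2.5920 1.4075]
tr(P') = 8.5600


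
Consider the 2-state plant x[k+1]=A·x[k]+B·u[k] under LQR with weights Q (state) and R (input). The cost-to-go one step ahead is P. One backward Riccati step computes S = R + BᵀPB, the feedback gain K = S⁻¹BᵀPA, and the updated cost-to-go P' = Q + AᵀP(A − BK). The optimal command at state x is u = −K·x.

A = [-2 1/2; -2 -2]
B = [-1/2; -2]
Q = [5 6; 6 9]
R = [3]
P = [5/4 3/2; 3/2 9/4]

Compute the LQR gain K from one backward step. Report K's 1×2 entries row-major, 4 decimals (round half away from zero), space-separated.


1.1592 0.5673

BᵀP = [-3.6250 -5.2500]
S = R + BᵀPB = [3] + [12.3125] = [15.3125]
BᵀPA = [17.7500 8.6875]
K = S⁻¹·BᵀPA = [1.1592 0.5673]
A−BK = [-1.4204 0.7837; 0.3184 -0.8653]
AᵀP(A−BK) = [5.4245 2.1796; 2.1796 1.3837]
P' = Q + AᵀP(A−BK) = [10.4245 8.1796; 8.1796 10.3837]
tr(P') = 20.8082


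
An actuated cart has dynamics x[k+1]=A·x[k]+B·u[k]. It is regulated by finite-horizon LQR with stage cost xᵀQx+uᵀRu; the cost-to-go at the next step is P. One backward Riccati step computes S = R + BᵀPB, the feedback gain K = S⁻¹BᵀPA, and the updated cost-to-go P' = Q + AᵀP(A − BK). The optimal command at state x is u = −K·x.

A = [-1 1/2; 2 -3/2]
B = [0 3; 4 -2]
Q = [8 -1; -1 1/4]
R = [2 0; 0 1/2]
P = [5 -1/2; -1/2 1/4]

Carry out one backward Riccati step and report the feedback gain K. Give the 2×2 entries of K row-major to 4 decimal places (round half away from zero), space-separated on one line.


BᵀP = [-2.0000 1.0000; 16.0000 -2.0000]
S = R + BᵀPB = [2 0; 0 1/2] + [4.0000 -8.0000; -8.0000 52.0000] = [6.0000 -8.0000; -8.0000 52.5000]
BᵀPA = [4.0000 -2.5000; -20.0000 11.0000]
K = S⁻¹·BᵀPA = [0.1992 -0.1723; -0.3506 0.1833]
A−BK = [0.0518 -0.0498; 0.5020 -0.4442]
AᵀP(A−BK) = [0.1912 -0.1454; -0.1454 0.1158]
P' = Q + AᵀP(A−BK) = [8.1912 -1.1454; -1.1454 0.3658]
tr(P') = 8.5570

0.1992 -0.1723 -0.3506 0.1833


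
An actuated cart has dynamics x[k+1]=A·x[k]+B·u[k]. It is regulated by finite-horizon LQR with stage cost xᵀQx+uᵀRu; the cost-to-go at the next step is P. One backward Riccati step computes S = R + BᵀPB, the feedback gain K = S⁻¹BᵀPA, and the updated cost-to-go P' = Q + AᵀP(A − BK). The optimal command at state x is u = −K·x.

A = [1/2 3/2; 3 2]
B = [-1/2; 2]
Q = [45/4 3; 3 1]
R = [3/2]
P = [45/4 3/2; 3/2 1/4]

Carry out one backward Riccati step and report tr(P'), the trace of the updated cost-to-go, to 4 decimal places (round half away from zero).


46.7703

BᵀP = [-2.6250 -0.2500]
S = R + BᵀPB = [3/2] + [0.8125] = [2.3125]
BᵀPA = [-2.0625 -4.4375]
K = S⁻¹·BᵀPA = [-0.8919 -1.9189]
A−BK = [0.0541 0.5405; 4.7838 5.8378]
AᵀP(A−BK) = [7.7230 14.2297; 14.2297 26.7973]
P' = Q + AᵀP(A−BK) = [18.9730 17.2297; 17.2297 27.7973]
tr(P') = 46.7703


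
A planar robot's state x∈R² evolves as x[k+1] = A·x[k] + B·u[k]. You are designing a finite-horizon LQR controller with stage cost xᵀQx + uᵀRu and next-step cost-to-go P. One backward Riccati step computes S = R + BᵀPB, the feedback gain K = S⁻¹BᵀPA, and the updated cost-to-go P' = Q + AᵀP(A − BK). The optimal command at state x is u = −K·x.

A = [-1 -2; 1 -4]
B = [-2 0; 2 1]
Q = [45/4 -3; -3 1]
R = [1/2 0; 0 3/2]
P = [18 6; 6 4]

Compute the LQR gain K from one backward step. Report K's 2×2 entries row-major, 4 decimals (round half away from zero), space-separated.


BᵀP = [-24.0000 -4.0000; 6.0000 4.0000]
S = R + BᵀPB = [1/2 0; 0 3/2] + [40.0000 -4.0000; -4.0000 4.0000] = [40.5000 -4.0000; -4.0000 5.5000]
BᵀPA = [20.0000 64.0000; -2.0000 -28.0000]
K = S⁻¹·BᵀPA = [0.4933 1.1608; -0.0048 -4.2467]
A−BK = [-0.0133 0.3216; 0.0181 -2.0750]
AᵀP(A−BK) = [0.1233 0.2902; 0.2902 38.8005]
P' = Q + AᵀP(A−BK) = [11.3733 -2.7098; -2.7098 39.8005]
tr(P') = 51.1738

0.4933 1.1608 -0.0048 -4.2467


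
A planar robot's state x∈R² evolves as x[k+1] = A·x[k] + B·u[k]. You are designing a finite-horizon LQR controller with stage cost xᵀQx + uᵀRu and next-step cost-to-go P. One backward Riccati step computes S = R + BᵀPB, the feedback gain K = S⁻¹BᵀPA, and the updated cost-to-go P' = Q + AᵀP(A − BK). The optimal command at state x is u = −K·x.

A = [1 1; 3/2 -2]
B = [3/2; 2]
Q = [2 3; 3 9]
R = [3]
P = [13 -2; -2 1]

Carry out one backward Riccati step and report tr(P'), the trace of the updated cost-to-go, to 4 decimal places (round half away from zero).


24.5387

BᵀP = [15.5000 -1.0000]
S = R + BᵀPB = [3] + [21.2500] = [24.2500]
BᵀPA = [14.0000 17.5000]
K = S⁻¹·BᵀPA = [0.5773 0.7216]
A−BK = [0.1340 -0.0825; 0.3454 -3.4433]
AᵀP(A−BK) = [1.1675 0.8969; 0.8969 12.3711]
P' = Q + AᵀP(A−BK) = [3.1675 3.8969; 3.8969 21.3711]
tr(P') = 24.5387


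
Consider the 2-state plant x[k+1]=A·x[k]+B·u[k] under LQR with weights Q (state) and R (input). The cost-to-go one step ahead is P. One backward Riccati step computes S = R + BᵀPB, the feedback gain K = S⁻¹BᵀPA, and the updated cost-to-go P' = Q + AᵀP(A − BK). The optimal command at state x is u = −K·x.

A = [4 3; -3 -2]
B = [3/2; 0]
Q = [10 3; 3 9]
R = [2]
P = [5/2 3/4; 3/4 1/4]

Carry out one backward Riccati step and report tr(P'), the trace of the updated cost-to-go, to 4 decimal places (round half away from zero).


BᵀP = [3.7500 1.1250]
S = R + BᵀPB = [2] + [5.6250] = [7.6250]
BᵀPA = [11.6250 9.0000]
K = S⁻¹·BᵀPA = [1.5246 1.1803]
A−BK = [1.7131 1.2295; -3.0000 -2.0000]
AᵀP(A−BK) = [6.5266 5.0287; 5.0287 3.8770]
P' = Q + AᵀP(A−BK) = [16.5266 8.0287; 8.0287 12.8770]
tr(P') = 29.4037

29.4037


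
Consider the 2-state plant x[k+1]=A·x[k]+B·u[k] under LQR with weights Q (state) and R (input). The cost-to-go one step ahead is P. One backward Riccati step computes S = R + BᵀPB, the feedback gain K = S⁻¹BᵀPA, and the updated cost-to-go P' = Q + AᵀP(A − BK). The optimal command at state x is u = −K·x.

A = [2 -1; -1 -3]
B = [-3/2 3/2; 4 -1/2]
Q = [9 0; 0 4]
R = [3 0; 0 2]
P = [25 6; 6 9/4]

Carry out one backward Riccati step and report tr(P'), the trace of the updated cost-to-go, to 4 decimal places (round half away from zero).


22.5287

BᵀP = [-13.5000 0.0000; 34.5000 7.8750]
S = R + BᵀPB = [3 0; 0 2] + [20.2500 -20.2500; -20.2500 47.8125] = [23.2500 -20.2500; -20.2500 49.8125]
BᵀPA = [-27.0000 13.5000; 61.1250 -58.1250]
K = S⁻¹·BᵀPA = [-0.1432 -0.6745; 1.1689 -1.4411]
A−BK = [0.0318 0.1499; 0.1574 -1.0226]
AᵀP(A−BK) = [2.9353 -3.3757; -3.3757 6.5934]
P' = Q + AᵀP(A−BK) = [11.9353 -3.3757; -3.3757 10.5934]
tr(P') = 22.5287


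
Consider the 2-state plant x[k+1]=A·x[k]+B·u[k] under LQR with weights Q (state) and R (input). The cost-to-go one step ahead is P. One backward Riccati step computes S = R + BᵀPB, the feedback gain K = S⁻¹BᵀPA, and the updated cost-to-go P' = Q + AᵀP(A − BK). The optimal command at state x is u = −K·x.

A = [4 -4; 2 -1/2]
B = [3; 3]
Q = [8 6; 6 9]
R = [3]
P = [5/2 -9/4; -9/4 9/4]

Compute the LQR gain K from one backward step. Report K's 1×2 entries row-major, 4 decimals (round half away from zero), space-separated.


0.5714 -0.5714

BᵀP = [0.7500 0.0000]
S = R + BᵀPB = [3] + [2.2500] = [5.2500]
BᵀPA = [3.0000 -3.0000]
K = S⁻¹·BᵀPA = [0.5714 -0.5714]
A−BK = [2.2857 -2.2857; 0.2857 1.2143]
AᵀP(A−BK) = [11.2857 -18.0357; -18.0357 29.8482]
P' = Q + AᵀP(A−BK) = [19.2857 -12.0357; -12.0357 38.8482]
tr(P') = 58.1339


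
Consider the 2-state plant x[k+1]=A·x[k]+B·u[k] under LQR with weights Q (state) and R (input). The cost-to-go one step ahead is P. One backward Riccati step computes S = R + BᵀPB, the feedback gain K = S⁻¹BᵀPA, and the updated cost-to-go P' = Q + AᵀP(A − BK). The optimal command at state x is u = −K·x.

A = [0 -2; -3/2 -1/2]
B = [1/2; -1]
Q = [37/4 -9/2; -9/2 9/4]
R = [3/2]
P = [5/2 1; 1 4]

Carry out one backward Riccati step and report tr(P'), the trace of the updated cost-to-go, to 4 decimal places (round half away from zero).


27.8171

BᵀP = [0.2500 -3.5000]
S = R + BᵀPB = [3/2] + [3.6250] = [5.1250]
BᵀPA = [5.2500 1.2500]
K = S⁻¹·BᵀPA = [1.0244 0.2439]
A−BK = [-0.5122 -2.1220; -0.4756 -0.2561]
AᵀP(A−BK) = [3.6220 4.7195; 4.7195 12.6951]
P' = Q + AᵀP(A−BK) = [12.8720 0.2195; 0.2195 14.9451]
tr(P') = 27.8171


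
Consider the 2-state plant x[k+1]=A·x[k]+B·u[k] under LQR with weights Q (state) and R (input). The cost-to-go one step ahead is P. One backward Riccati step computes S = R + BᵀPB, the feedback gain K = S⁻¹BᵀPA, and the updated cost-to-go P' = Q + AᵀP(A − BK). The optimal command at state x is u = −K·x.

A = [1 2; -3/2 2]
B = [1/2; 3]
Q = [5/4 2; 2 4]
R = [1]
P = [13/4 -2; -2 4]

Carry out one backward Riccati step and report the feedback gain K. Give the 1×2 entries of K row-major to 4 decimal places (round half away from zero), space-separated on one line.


-0.6562 0.4165

BᵀP = [-4.3750 11.0000]
S = R + BᵀPB = [1] + [30.8125] = [31.8125]
BᵀPA = [-20.8750 13.2500]
K = S⁻¹·BᵀPA = [-0.6562 0.4165]
A−BK = [1.3281 1.7917; 0.4686 0.7505]
AᵀP(A−BK) = [4.5521 5.1945; 5.1945 7.4813]
P' = Q + AᵀP(A−BK) = [5.8021 7.1945; 7.1945 11.4813]
tr(P') = 17.2834


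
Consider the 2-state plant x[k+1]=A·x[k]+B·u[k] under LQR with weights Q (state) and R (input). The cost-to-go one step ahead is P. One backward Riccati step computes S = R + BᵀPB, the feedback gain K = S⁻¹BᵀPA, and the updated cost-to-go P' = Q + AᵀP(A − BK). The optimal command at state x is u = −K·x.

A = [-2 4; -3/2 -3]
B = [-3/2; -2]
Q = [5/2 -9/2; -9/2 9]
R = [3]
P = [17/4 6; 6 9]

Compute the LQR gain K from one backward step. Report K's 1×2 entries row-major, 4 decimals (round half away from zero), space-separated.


0.9135 0.0887

BᵀP = [-18.3750 -27.0000]
S = R + BᵀPB = [3] + [81.5625] = [84.5625]
BᵀPA = [77.2500 7.5000]
K = S⁻¹·BᵀPA = [0.9135 0.0887]
A−BK = [-0.6297 4.1330; 0.3271 -2.8226]
AᵀP(A−BK) = [2.6802 -0.3514; -0.3514 4.3348]
P' = Q + AᵀP(A−BK) = [5.1802 -4.8514; -4.8514 13.3348]
tr(P') = 18.5150


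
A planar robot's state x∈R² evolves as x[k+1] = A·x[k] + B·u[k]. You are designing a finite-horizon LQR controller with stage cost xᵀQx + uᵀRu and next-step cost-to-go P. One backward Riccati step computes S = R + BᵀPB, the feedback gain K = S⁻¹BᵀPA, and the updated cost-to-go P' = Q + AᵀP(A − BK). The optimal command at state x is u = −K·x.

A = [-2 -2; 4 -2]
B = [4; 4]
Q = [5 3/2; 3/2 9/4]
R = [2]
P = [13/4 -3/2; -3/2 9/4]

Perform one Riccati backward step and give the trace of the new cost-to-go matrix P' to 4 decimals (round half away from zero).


BᵀP = [7.0000 3.0000]
S = R + BᵀPB = [2] + [40.0000] = [42.0000]
BᵀPA = [-2.0000 -20.0000]
K = S⁻¹·BᵀPA = [-0.0476 -0.4762]
A−BK = [-1.8095 -0.0952; 4.1905 -0.0952]
AᵀP(A−BK) = [72.9048 0.0476; 0.0476 0.4762]
P' = Q + AᵀP(A−BK) = [77.9048 1.5476; 1.5476 2.7262]
tr(P') = 80.6310

80.6310


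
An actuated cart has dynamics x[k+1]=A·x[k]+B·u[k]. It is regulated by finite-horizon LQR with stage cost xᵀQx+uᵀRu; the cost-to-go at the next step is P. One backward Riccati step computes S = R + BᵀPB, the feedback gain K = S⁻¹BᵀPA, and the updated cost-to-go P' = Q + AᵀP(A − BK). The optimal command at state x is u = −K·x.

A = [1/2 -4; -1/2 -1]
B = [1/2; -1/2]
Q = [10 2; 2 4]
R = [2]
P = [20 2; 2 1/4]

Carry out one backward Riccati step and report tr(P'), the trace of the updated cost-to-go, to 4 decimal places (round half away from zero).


BᵀP = [9.0000 0.8750]
S = R + BᵀPB = [2] + [4.0625] = [6.0625]
BᵀPA = [4.0625 -36.8750]
K = S⁻¹·BᵀPA = [0.6701 -6.0825]
A−BK = [0.1649 -0.9588; -0.1649 -4.0412]
AᵀP(A−BK) = [1.3402 -12.1649; -12.1649 111.9588]
P' = Q + AᵀP(A−BK) = [11.3402 -10.1649; -10.1649 115.9588]
tr(P') = 127.2990

127.2990


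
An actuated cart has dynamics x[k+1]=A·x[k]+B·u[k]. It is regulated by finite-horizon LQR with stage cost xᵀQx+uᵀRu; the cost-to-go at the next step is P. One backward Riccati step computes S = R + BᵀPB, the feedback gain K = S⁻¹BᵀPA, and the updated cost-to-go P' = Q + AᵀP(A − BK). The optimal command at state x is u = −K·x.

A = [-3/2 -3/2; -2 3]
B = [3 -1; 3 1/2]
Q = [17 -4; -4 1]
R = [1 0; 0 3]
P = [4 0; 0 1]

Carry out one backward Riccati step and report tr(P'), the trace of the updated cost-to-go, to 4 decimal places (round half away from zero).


BᵀP = [12.0000 3.0000; -4.0000 0.5000]
S = R + BᵀPB = [1 0; 0 3] + [45.0000 -10.5000; -10.5000 4.2500] = [46.0000 -10.5000; -10.5000 7.2500]
BᵀPA = [-24.0000 -9.0000; 5.0000 7.5000]
K = S⁻¹·BᵀPA = [-0.5442 0.0605; -0.0985 1.1221]
A−BK = [0.0342 -0.5594; -0.3180 2.2576]
AᵀP(A−BK) = [0.4311 -1.1590; -1.1590 10.1288]
P' = Q + AᵀP(A−BK) = [17.4311 -5.1590; -5.1590 11.1288]
tr(P') = 28.5599

28.5599


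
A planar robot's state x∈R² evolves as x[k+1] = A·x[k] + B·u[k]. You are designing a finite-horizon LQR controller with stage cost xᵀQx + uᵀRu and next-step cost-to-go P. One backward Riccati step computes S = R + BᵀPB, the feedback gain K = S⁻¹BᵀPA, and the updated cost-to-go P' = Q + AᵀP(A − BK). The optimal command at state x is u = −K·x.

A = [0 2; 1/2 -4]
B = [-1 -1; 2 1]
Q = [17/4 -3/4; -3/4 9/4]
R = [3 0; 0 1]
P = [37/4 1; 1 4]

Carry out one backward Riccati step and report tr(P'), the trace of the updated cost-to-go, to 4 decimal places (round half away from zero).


14.2234

BᵀP = [-7.2500 7.0000; -8.2500 3.0000]
S = R + BᵀPB = [3 0; 0 1] + [21.2500 14.2500; 14.2500 11.2500] = [24.2500 14.2500; 14.2500 12.2500]
BᵀPA = [3.5000 -42.5000; 1.5000 -28.5000]
K = S⁻¹·BᵀPA = [0.2287 -1.2181; -0.1436 -0.9096]
A−BK = [0.0851 -0.1277; 0.1862 -0.6543]
AᵀP(A−BK) = [0.4149 -1.3723; -1.3723 7.3085]
P' = Q + AᵀP(A−BK) = [4.6649 -2.1223; -2.1223 9.5585]
tr(P') = 14.2234


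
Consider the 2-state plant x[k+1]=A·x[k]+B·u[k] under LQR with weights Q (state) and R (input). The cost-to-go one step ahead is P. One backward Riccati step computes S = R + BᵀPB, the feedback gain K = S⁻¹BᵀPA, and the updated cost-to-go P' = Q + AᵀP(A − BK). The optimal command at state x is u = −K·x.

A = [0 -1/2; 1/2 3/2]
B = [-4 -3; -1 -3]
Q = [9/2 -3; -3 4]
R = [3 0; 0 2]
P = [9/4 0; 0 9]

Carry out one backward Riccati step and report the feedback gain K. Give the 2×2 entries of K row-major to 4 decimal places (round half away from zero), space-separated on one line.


0.1296 0.5272 -0.1985 -0.6353

BᵀP = [-9.0000 -9.0000; -6.7500 -27.0000]
S = R + BᵀPB = [3 0; 0 2] + [45.0000 54.0000; 54.0000 101.2500] = [48.0000 54.0000; 54.0000 103.2500]
BᵀPA = [-4.5000 -9.0000; -13.5000 -37.1250]
K = S⁻¹·BᵀPA = [0.1296 0.5272; -0.1985 -0.6353]
A−BK = [-0.0772 -0.2971; 0.0340 0.1213]
AᵀP(A−BK) = [0.1530 0.5460; 0.5460 1.9721]
P' = Q + AᵀP(A−BK) = [4.6530 -2.4540; -2.4540 5.9721]
tr(P') = 10.6251


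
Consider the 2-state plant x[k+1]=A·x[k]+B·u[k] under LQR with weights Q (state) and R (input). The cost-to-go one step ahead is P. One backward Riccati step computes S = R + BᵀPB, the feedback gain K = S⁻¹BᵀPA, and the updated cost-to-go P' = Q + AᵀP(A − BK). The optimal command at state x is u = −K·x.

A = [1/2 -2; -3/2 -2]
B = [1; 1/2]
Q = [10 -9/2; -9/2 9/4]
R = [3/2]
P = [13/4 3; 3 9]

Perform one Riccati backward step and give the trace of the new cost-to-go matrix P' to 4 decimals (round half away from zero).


BᵀP = [4.7500 7.5000]
S = R + BᵀPB = [3/2] + [8.5000] = [10.0000]
BᵀPA = [-8.8750 -24.5000]
K = S⁻¹·BᵀPA = [-0.8875 -2.4500]
A−BK = [1.3875 0.4500; -1.0563 -0.7750]
AᵀP(A−BK) = [8.6859 8.0063; 8.0063 12.9750]
P' = Q + AᵀP(A−BK) = [18.6859 3.5063; 3.5063 15.2250]
tr(P') = 33.9109

33.9109


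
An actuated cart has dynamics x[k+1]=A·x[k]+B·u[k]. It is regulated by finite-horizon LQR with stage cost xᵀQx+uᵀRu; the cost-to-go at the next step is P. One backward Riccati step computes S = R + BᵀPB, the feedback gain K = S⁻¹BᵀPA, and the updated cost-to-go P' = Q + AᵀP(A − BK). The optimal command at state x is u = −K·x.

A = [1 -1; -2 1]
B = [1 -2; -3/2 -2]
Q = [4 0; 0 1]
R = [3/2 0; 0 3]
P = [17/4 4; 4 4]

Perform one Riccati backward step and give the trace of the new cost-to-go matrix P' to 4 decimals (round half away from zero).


BᵀP = [-1.7500 -2.0000; -16.5000 -16.0000]
S = R + BᵀPB = [3/2 0; 0 3] + [1.2500 7.5000; 7.5000 65.0000] = [2.7500 7.5000; 7.5000 68.0000]
BᵀPA = [2.2500 -0.2500; 15.5000 0.5000]
K = S⁻¹·BᵀPA = [0.2811 -0.1587; 0.1969 0.0249]
A−BK = [1.1128 -0.7916; -1.1845 0.8117]
AᵀP(A−BK) = [0.5650 -0.2782; -0.2782 0.1979]
P' = Q + AᵀP(A−BK) = [4.5650 -0.2782; -0.2782 1.1979]
tr(P') = 5.7629

5.7629


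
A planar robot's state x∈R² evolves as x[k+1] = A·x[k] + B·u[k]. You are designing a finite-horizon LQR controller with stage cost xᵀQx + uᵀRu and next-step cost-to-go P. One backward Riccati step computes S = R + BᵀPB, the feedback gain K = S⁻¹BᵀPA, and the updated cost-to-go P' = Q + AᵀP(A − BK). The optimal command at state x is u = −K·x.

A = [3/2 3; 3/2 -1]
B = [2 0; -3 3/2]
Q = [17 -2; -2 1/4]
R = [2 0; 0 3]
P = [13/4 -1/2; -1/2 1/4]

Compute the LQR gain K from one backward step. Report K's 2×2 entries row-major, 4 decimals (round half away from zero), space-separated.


0.4204 1.1173 0.1519 0.0864

BᵀP = [8.0000 -1.7500; -0.7500 0.3750]
S = R + BᵀPB = [2 0; 0 3] + [21.2500 -2.6250; -2.6250 0.5625] = [23.2500 -2.6250; -2.6250 3.5625]
BᵀPA = [9.3750 25.7500; -0.5625 -2.6250]
K = S⁻¹·BᵀPA = [0.4204 1.1173; 0.1519 0.0864]
A−BK = [0.6593 0.7654; 2.5333 2.2222]
AᵀP(A−BK) = [1.7694 2.3241; 2.3241 3.9568]
P' = Q + AᵀP(A−BK) = [18.7694 0.3241; 0.3241 4.2068]
tr(P') = 22.9762


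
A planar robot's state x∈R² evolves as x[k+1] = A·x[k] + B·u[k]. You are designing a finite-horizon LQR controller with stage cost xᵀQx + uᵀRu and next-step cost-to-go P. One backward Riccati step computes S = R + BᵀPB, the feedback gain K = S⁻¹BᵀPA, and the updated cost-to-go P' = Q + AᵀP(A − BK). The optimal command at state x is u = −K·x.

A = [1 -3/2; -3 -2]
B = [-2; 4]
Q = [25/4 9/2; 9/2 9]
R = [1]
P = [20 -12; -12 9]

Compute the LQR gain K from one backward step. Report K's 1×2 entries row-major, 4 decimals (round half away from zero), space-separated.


BᵀP = [-88.0000 60.0000]
S = R + BᵀPB = [1] + [416.0000] = [417.0000]
BᵀPA = [-268.0000 12.0000]
K = S⁻¹·BᵀPA = [-0.6427 0.0288]
A−BK = [-0.2854 -1.4424; -0.4293 -2.1151]
AᵀP(A−BK) = [0.7602 1.7122; 1.7122 8.6547]
P' = Q + AᵀP(A−BK) = [7.0102 6.2122; 6.2122 17.6547]
tr(P') = 24.6649

-0.6427 0.0288


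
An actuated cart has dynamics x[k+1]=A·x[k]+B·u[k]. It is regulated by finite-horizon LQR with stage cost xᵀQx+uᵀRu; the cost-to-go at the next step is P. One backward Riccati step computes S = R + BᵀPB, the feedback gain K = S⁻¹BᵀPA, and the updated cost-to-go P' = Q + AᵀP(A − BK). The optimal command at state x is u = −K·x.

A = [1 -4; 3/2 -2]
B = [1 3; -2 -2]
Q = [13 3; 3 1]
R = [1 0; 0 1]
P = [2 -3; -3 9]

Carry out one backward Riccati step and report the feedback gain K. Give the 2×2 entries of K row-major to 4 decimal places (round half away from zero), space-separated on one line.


BᵀP = [8.0000 -21.0000; 12.0000 -27.0000]
S = R + BᵀPB = [1 0; 0 1] + [50.0000 66.0000; 66.0000 90.0000] = [51.0000 66.0000; 66.0000 91.0000]
BᵀPA = [-23.5000 10.0000; -28.5000 6.0000]
K = S⁻¹·BᵀPA = [-0.9035 1.8035; 0.3421 -1.2421]
A−BK = [0.8772 -2.0772; 0.3772 -0.8772]
AᵀP(A−BK) = [1.7675 -4.0175; -4.0175 9.4175]
P' = Q + AᵀP(A−BK) = [14.7675 -1.0175; -1.0175 10.4175]
tr(P') = 25.1851

-0.9035 1.8035 0.3421 -1.2421


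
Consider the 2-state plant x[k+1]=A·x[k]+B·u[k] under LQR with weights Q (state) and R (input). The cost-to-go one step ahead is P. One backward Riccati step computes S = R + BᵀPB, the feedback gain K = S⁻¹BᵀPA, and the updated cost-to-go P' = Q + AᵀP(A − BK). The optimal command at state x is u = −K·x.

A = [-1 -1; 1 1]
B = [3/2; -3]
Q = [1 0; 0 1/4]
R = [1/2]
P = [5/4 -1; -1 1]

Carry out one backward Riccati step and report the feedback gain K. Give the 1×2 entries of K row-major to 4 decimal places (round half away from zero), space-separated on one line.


BᵀP = [4.8750 -4.5000]
S = R + BᵀPB = [1/2] + [20.8125] = [21.3125]
BᵀPA = [-9.3750 -9.3750]
K = S⁻¹·BᵀPA = [-0.4399 -0.4399]
A−BK = [-0.3402 -0.3402; -0.3196 -0.3196]
AᵀP(A−BK) = [0.1261 0.1261; 0.1261 0.1261]
P' = Q + AᵀP(A−BK) = [1.1261 0.1261; 0.1261 0.3761]
tr(P') = 1.5022

-0.4399 -0.4399


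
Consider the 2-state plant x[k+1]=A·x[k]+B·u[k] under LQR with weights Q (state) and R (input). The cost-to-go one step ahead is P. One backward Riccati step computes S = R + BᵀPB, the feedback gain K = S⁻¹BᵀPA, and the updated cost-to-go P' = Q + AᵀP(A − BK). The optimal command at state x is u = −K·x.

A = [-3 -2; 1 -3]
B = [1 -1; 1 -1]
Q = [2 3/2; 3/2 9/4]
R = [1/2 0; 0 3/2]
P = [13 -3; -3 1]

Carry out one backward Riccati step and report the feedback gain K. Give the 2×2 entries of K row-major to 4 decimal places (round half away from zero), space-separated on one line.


BᵀP = [10.0000 -2.0000; -10.0000 2.0000]
S = R + BᵀPB = [1/2 0; 0 3/2] + [8.0000 -8.0000; -8.0000 8.0000] = [8.5000 -8.0000; -8.0000 9.5000]
BᵀPA = [-32.0000 -14.0000; 32.0000 14.0000]
K = S⁻¹·BᵀPA = [-2.8657 -1.2537; 0.9552 0.4179]
A−BK = [0.8209 -0.3284; 4.8209 -1.3284]
AᵀP(A−BK) = [13.7313 0.5075; 0.5075 1.5970]
P' = Q + AᵀP(A−BK) = [15.7313 2.0075; 2.0075 3.8470]
tr(P') = 19.5784

-2.8657 -1.2537 0.9552 0.4179


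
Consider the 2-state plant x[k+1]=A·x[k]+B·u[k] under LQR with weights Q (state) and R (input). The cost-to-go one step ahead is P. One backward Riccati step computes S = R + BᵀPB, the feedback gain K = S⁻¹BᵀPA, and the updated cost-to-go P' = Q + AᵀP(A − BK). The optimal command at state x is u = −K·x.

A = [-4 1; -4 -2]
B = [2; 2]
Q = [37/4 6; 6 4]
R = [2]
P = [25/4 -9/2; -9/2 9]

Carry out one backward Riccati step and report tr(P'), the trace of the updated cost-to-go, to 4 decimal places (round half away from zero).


73.1204

BᵀP = [3.5000 9.0000]
S = R + BᵀPB = [2] + [25.0000] = [27.0000]
BᵀPA = [-50.0000 -14.5000]
K = S⁻¹·BᵀPA = [-1.8519 -0.5370]
A−BK = [-0.2963 2.0741; -0.2963 -0.9259]
AᵀP(A−BK) = [7.4074 2.1481; 2.1481 52.4630]
P' = Q + AᵀP(A−BK) = [16.6574 8.1481; 8.1481 56.4630]
tr(P') = 73.1204


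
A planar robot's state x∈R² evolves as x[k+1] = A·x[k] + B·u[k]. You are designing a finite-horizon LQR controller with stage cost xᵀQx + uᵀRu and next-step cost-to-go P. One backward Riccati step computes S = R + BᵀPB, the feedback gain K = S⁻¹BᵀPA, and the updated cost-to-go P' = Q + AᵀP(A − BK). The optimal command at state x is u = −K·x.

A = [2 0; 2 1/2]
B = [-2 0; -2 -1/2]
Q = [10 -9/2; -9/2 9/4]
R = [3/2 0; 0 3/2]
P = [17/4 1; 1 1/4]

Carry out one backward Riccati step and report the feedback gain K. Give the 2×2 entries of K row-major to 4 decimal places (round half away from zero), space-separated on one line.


-0.9434 -0.0453 -0.0453 -0.0038

BᵀP = [-10.5000 -2.5000; -0.5000 -0.1250]
S = R + BᵀPB = [3/2 0; 0 3/2] + [26.0000 1.2500; 1.2500 0.0625] = [27.5000 1.2500; 1.2500 1.5625]
BᵀPA = [-26.0000 -1.2500; -1.2500 -0.0625]
K = S⁻¹·BᵀPA = [-0.9434 -0.0453; -0.0453 -0.0038]
A−BK = [0.1132 -0.0906; 0.0906 0.4075]
AᵀP(A−BK) = [1.4151 0.0679; 0.0679 0.0057]
P' = Q + AᵀP(A−BK) = [11.4151 -4.4321; -4.4321 2.2557]
tr(P') = 13.6708


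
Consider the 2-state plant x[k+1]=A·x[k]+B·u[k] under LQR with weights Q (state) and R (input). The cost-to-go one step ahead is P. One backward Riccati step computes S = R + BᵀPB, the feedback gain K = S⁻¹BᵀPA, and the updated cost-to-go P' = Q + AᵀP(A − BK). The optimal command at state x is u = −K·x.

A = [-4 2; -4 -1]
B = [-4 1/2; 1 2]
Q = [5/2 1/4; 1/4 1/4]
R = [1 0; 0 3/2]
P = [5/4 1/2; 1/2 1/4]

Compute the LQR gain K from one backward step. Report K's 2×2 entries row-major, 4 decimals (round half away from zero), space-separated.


BᵀP = [-4.5000 -1.7500; 1.6250 0.7500]
S = R + BᵀPB = [1 0; 0 3/2] + [16.2500 -5.7500; -5.7500 2.3125] = [17.2500 -5.7500; -5.7500 3.8125]
BᵀPA = [25.0000 -7.2500; -9.5000 2.5000]
K = S⁻¹·BᵀPA = [1.2441 -0.4056; -0.6154 0.0440]
A−BK = [1.2843 0.3555; -4.0134 -0.6823]
AᵀP(A−BK) = [3.0502 -0.4415; -0.4415 0.1992]
P' = Q + AᵀP(A−BK) = [5.5502 -0.1915; -0.1915 0.4492]
tr(P') = 5.9994

1.2441 -0.4056 -0.6154 0.0440


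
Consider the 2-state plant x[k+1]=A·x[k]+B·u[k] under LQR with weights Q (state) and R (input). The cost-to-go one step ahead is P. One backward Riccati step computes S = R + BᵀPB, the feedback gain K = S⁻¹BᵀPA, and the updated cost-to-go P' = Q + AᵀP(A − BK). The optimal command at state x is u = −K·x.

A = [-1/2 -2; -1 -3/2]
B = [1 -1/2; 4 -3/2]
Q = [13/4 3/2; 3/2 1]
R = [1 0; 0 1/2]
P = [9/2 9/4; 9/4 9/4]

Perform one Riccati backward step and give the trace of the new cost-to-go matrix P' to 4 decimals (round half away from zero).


BᵀP = [13.5000 11.2500; -5.6250 -4.5000]
S = R + BᵀPB = [1 0; 0 1/2] + [58.5000 -23.6250; -23.6250 9.5625] = [59.5000 -23.6250; -23.6250 10.0625]
BᵀPA = [-18.0000 -43.8750; 7.3125 18.0000]
K = S⁻¹·BᵀPA = [-0.2062 -0.4003; 0.2426 0.8491]
A−BK = [-0.1725 -1.1752; 0.1887 1.3747]
AᵀP(A−BK) = [0.1395 0.6489; 0.6489 3.7177]
P' = Q + AᵀP(A−BK) = [3.3895 2.1489; 2.1489 4.7177]
tr(P') = 8.1071

8.1071


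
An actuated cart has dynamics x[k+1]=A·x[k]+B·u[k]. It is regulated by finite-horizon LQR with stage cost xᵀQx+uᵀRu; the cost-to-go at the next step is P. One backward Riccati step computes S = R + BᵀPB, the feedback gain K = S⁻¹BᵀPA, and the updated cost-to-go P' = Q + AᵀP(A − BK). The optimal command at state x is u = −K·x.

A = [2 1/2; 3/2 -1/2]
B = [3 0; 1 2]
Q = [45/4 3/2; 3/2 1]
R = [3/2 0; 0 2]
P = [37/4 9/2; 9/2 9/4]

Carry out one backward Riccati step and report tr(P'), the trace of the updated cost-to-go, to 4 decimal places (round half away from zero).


13.1476

BᵀP = [32.2500 15.7500; 9.0000 4.5000]
S = R + BᵀPB = [3/2 0; 0 2] + [112.5000 31.5000; 31.5000 9.0000] = [114.0000 31.5000; 31.5000 11.0000]
BᵀPA = [88.1250 8.2500; 24.7500 2.2500]
K = S⁻¹·BᵀPA = [0.7249 0.0759; 0.1741 -0.0129]
A−BK = [-0.1748 0.2722; 0.4269 -0.5501]
AᵀP(A−BK) = [0.8700 0.0652; 0.0652 0.0276]
P' = Q + AᵀP(A−BK) = [12.1200 1.5652; 1.5652 1.0276]
tr(P') = 13.1476


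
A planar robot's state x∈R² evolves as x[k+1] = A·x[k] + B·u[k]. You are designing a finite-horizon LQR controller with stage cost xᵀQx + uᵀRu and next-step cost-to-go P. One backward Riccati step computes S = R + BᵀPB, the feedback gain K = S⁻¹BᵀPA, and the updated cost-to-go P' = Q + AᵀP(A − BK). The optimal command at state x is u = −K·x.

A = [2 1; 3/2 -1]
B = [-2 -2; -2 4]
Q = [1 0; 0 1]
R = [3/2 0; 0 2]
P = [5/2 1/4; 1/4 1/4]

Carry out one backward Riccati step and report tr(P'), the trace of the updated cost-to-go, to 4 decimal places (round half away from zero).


3.3403

BᵀP = [-5.5000 -1.0000; -4.0000 0.5000]
S = R + BᵀPB = [3/2 0; 0 2] + [13.0000 7.0000; 7.0000 10.0000] = [14.5000 7.0000; 7.0000 12.0000]
BᵀPA = [-12.5000 -4.5000; -7.2500 -4.5000]
K = S⁻¹·BᵀPA = [-0.7940 -0.1800; -0.1410 -0.2700]
A−BK = [0.1300 0.1000; 0.4760 -0.2800]
AᵀP(A−BK) = [1.1153 0.2925; 0.2925 0.2250]
P' = Q + AᵀP(A−BK) = [2.1153 0.2925; 0.2925 1.2250]
tr(P') = 3.3403


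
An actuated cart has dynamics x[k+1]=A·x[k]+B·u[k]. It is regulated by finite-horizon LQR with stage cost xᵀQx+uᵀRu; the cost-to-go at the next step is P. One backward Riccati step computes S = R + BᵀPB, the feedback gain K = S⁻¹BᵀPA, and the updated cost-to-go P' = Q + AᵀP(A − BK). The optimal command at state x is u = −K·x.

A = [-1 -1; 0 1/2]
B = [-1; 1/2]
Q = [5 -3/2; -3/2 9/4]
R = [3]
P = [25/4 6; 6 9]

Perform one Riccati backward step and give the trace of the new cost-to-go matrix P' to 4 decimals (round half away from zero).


12.9432

BᵀP = [-3.2500 -1.5000]
S = R + BᵀPB = [3] + [2.5000] = [5.5000]
BᵀPA = [3.2500 2.5000]
K = S⁻¹·BᵀPA = [0.5909 0.4545]
A−BK = [-0.4091 -0.5455; -0.2955 0.2727]
AᵀP(A−BK) = [4.3295 1.7727; 1.7727 1.3636]
P' = Q + AᵀP(A−BK) = [9.3295 0.2727; 0.2727 3.6136]
tr(P') = 12.9432


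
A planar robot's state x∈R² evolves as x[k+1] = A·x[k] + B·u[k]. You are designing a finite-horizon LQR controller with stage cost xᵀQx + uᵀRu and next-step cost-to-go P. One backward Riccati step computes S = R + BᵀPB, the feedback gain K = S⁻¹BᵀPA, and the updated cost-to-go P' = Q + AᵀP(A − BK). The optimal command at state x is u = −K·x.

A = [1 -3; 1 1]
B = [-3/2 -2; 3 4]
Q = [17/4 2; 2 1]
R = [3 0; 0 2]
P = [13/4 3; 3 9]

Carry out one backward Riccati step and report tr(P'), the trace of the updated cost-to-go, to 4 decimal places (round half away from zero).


BᵀP = [4.1250 22.5000; 5.5000 30.0000]
S = R + BᵀPB = [3 0; 0 2] + [61.3125 81.7500; 81.7500 109.0000] = [64.3125 81.7500; 81.7500 111.0000]
BᵀPA = [26.6250 10.1250; 35.5000 13.5000]
K = S⁻¹·BᵀPA = [0.1169 0.0444; 0.2337 0.0889]
A−BK = [1.6428 -2.7556; -0.2856 0.5111]
AᵀP(A−BK) = [6.8403 -11.0889; -11.0889 18.6000]
P' = Q + AᵀP(A−BK) = [11.0903 -9.0889; -9.0889 19.6000]
tr(P') = 30.6903

30.6903


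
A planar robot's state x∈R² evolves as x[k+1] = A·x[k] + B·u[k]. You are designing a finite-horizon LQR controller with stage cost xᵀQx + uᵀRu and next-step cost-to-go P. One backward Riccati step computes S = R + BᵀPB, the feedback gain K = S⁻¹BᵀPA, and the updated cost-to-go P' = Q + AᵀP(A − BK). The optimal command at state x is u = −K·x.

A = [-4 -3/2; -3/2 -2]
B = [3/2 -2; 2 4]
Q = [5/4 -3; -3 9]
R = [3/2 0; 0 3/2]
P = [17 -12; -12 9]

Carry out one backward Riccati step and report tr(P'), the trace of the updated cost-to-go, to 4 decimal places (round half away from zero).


14.8864

BᵀP = [1.5000 0.0000; -82.0000 60.0000]
S = R + BᵀPB = [3/2 0; 0 3/2] + [2.2500 -3.0000; -3.0000 404.0000] = [3.7500 -3.0000; -3.0000 405.5000]
BᵀPA = [-6.0000 -2.2500; 238.0000 3.0000]
K = S⁻¹·BᵀPA = [-1.1372 -0.5976; 0.5785 0.0030]
A−BK = [-1.1372 -0.5976; -1.5397 -0.8167]
AᵀP(A−BK) = [3.7400 1.7058; 1.7058 0.8964]
P' = Q + AᵀP(A−BK) = [4.9900 -1.2942; -1.2942 9.8964]
tr(P') = 14.8864


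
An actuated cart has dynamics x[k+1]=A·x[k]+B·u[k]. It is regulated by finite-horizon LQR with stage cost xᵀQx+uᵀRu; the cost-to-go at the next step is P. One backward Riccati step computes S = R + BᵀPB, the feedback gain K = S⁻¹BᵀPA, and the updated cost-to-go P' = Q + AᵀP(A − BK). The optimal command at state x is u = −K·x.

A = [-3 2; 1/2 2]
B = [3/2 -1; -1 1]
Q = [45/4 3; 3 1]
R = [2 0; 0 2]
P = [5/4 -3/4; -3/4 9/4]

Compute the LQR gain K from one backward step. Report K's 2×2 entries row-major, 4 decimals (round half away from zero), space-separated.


-0.7516 0.0514 0.4272 0.3298

BᵀP = [2.6250 -3.3750; -2.0000 3.0000]
S = R + BᵀPB = [2 0; 0 2] + [7.3125 -6.0000; -6.0000 5.0000] = [9.3125 -6.0000; -6.0000 7.0000]
BᵀPA = [-9.5625 -1.5000; 7.5000 2.0000]
K = S⁻¹·BᵀPA = [-0.7516 0.0514; 0.4272 0.3298]
A−BK = [-1.4454 2.2527; -0.6788 1.7216]
AᵀP(A−BK) = [3.6713 -3.4818; -3.4818 7.4176]
P' = Q + AᵀP(A−BK) = [14.9213 -0.4818; -0.4818 8.4176]
tr(P') = 23.3389
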